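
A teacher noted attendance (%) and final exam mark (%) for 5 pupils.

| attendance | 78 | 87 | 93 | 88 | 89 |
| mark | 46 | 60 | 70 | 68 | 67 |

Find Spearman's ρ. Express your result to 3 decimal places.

0.900

Rank attendance: 1, 2, 5, 3, 4
Rank mark: 1, 2, 5, 4, 3
d = rank(attendance) − rank(mark): 0, 0, 0, -1, 1; Σd² = 2
ρ = 1 − 6Σd² / [n(n²−1)] = 1 − 6×2 / (5×24) = 1 − 12/120 ≈ 0.900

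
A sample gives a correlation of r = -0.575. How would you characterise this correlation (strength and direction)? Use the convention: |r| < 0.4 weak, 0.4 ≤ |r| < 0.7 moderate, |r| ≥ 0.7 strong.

r = -0.575 < 0 so the relationship is negative.
|r| = 0.575, which falls in the moderate range.

moderate negative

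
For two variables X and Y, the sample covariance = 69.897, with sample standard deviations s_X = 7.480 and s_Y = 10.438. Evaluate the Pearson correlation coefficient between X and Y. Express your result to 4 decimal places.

r = Cov(X,Y) / (s_X · s_Y) = 69.897 / (7.480 × 10.438)
  = 69.897 / 78.0762 ≈ 0.8952

0.8952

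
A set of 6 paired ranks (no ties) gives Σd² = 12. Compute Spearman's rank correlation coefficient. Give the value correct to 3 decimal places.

0.657

ρ = 1 − 6Σd² / [n(n²−1)] = 1 − 6×12 / (6×35)
  = 1 − 72/210 = 1 − 0.3429 ≈ 0.657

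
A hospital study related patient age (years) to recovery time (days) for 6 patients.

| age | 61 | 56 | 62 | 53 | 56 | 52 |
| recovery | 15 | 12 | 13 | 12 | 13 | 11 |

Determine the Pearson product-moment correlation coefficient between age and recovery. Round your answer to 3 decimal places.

n = 6, Σx = 340, Σy = 76, Σx² = 19350, Σy² = 972, Σxy = 4329
nΣxy − ΣxΣy = 25974 − 25840 = 134
nΣx² − (Σx)² = 116100 − 115600 = 500; nΣy² − (Σy)² = 5832 − 5776 = 56
r = 134 / √(500 × 56) = 134 / 167.3320 ≈ 0.801

0.801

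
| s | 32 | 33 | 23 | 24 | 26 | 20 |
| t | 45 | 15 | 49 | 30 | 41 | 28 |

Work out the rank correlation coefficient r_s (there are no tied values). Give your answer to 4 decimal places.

-0.2000

Rank s: 5, 6, 2, 3, 4, 1
Rank t: 5, 1, 6, 3, 4, 2
d = rank(s) − rank(t): 0, 5, -4, 0, 0, -1; Σd² = 42
ρ = 1 − 6Σd² / [n(n²−1)] = 1 − 6×42 / (6×35) = 1 − 252/210 ≈ -0.2000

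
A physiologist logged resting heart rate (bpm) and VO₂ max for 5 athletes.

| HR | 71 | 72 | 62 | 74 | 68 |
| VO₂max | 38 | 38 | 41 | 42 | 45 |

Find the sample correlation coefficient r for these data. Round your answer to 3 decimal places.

n = 5, Σx = 347, Σy = 204, Σx² = 24169, Σy² = 8358, Σxy = 14144
nΣxy − ΣxΣy = 70720 − 70788 = -68
nΣx² − (Σx)² = 120845 − 120409 = 436; nΣy² − (Σy)² = 41790 − 41616 = 174
r = -68 / √(436 × 174) = -68 / 275.4342 ≈ -0.247

-0.247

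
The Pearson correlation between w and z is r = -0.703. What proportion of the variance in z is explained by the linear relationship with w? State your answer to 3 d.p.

0.494

r² = (-0.703)² = 0.494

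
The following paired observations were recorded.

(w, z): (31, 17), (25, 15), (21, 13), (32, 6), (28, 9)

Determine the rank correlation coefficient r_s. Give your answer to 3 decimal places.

-0.300

Rank w: 4, 2, 1, 5, 3
Rank z: 5, 4, 3, 1, 2
d = rank(w) − rank(z): -1, -2, -2, 4, 1; Σd² = 26
ρ = 1 − 6Σd² / [n(n²−1)] = 1 − 6×26 / (5×24) = 1 − 156/120 ≈ -0.300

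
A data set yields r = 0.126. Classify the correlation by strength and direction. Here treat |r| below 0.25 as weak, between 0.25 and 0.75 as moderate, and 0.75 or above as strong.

weak positive

r = 0.126 > 0 so the relationship is positive.
|r| = 0.126, which falls in the weak range.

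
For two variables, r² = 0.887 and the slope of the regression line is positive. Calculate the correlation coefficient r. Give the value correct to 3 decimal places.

|r| = √0.887 = 0.942
The association is positive, so r = 0.942.

0.942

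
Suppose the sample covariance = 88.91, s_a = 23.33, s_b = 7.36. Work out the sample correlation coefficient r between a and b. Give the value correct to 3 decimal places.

r = Cov(a,b) / (s_a · s_b) = 88.91 / (23.33 × 7.36)
  = 88.91 / 171.7088 ≈ 0.518

0.518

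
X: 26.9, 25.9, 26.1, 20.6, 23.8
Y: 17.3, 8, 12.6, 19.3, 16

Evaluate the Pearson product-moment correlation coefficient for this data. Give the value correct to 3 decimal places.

-0.560

n = 5, ΣX = 123.3, ΣY = 73.2, ΣX² = 3066.43, ΣY² = 1150.54, ΣXY = 1779.81
nΣXY − ΣXΣY = 8899.05 − 9025.56 = -126.51
nΣX² − (ΣX)² = 15332.15 − 15202.89 = 129.26; nΣY² − (ΣY)² = 5752.7 − 5358.24 = 394.46
r = -126.51 / √(129.26 × 394.46) = -126.51 / 225.8050 ≈ -0.560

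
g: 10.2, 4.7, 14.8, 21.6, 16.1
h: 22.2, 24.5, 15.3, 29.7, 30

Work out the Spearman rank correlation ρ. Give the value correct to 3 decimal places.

0.500

Rank g: 2, 1, 3, 5, 4
Rank h: 2, 3, 1, 4, 5
d = rank(g) − rank(h): 0, -2, 2, 1, -1; Σd² = 10
ρ = 1 − 6Σd² / [n(n²−1)] = 1 − 6×10 / (5×24) = 1 − 60/120 ≈ 0.500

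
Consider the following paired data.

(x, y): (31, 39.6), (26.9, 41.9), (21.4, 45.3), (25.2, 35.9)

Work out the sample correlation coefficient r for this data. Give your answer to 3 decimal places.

-0.460

n = 4, Σx = 104.5, Σy = 162.7, Σx² = 2777.61, Σy² = 6664.67, Σxy = 4228.81
nΣxy − ΣxΣy = 16915.24 − 17002.15 = -86.91
nΣx² − (Σx)² = 11110.44 − 10920.25 = 190.19; nΣy² − (Σy)² = 26658.68 − 26471.29 = 187.39
r = -86.91 / √(190.19 × 187.39) = -86.91 / 188.7848 ≈ -0.460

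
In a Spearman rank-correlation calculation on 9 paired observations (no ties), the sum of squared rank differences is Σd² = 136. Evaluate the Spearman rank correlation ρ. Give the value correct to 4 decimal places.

-0.1333

ρ = 1 − 6Σd² / [n(n²−1)] = 1 − 6×136 / (9×80)
  = 1 − 816/720 = 1 − 1.13333 ≈ -0.1333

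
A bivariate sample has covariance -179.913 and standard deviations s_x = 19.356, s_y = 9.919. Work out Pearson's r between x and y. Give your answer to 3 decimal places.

r = Cov(x,y) / (s_x · s_y) = -179.913 / (19.356 × 9.919)
  = -179.913 / 191.9922 ≈ -0.937

-0.937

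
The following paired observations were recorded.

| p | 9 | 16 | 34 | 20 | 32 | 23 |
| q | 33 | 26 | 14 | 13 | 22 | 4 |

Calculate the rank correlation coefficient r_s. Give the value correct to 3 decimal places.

-0.543

Rank p: 1, 2, 6, 3, 5, 4
Rank q: 6, 5, 3, 2, 4, 1
d = rank(p) − rank(q): -5, -3, 3, 1, 1, 3; Σd² = 54
ρ = 1 − 6Σd² / [n(n²−1)] = 1 − 6×54 / (6×35) = 1 − 324/210 ≈ -0.543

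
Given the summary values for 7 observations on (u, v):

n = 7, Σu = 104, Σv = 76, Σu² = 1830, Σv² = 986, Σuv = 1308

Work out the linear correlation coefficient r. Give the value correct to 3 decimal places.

0.836

r = (nΣuv − ΣuΣv) / √[(nΣu² − (Σu)²)(nΣv² − (Σv)²)]
Numerator: 7×1308 − 104×76 = 1252
Denominator: √[(12810 − 10816)(6902 − 5776)] = √[1994 × 1126] = 1498.4138
r = 1252 / 1498.4138 ≈ 0.836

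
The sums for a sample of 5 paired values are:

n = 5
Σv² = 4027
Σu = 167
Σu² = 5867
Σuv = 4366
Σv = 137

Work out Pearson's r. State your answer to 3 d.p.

r = (nΣuv − ΣuΣv) / √[(nΣu² − (Σu)²)(nΣv² − (Σv)²)]
Numerator: 5×4366 − 167×137 = -1049
Denominator: √[(29335 − 27889)(20135 − 18769)] = √[1446 × 1366] = 1405.4309
r = -1049 / 1405.4309 ≈ -0.746

-0.746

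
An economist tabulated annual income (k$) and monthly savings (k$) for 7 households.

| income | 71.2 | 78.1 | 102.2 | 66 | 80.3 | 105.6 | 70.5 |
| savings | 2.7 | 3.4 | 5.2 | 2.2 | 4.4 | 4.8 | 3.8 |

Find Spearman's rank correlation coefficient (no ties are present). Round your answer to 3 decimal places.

0.857

Rank income: 3, 4, 6, 1, 5, 7, 2
Rank savings: 2, 3, 7, 1, 5, 6, 4
d = rank(income) − rank(savings): 1, 1, -1, 0, 0, 1, -2; Σd² = 8
ρ = 1 − 6Σd² / [n(n²−1)] = 1 − 6×8 / (7×48) = 1 − 48/336 ≈ 0.857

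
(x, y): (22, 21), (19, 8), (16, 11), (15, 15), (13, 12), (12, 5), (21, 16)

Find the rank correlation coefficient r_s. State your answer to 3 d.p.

Rank x: 7, 5, 4, 3, 2, 1, 6
Rank y: 7, 2, 3, 5, 4, 1, 6
d = rank(x) − rank(y): 0, 3, 1, -2, -2, 0, 0; Σd² = 18
ρ = 1 − 6Σd² / [n(n²−1)] = 1 − 6×18 / (7×48) = 1 − 108/336 ≈ 0.679

0.679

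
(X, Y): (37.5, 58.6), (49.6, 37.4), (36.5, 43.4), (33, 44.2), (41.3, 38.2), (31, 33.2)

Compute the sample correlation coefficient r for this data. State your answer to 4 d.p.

n = 6, ΣX = 228.9, ΣY = 255, ΣX² = 8954.35, ΣY² = 11231.4, ΣXY = 9702.1
nΣXY − ΣXΣY = 58212.6 − 58369.5 = -156.9
nΣX² − (ΣX)² = 53726.1 − 52395.21 = 1330.89; nΣY² − (ΣY)² = 67388.4 − 65025 = 2363.4
r = -156.9 / √(1330.89 × 2363.4) = -156.9 / 1773.5347 ≈ -0.0885

-0.0885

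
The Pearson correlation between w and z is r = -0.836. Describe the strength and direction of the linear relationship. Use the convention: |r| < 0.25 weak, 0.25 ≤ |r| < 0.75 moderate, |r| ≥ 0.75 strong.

r = -0.836 < 0 so the relationship is negative.
|r| = 0.836, which falls in the strong range.

strong negative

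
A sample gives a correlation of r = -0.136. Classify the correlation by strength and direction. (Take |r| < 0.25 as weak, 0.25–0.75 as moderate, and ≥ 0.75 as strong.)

r = -0.136 < 0 so the relationship is negative.
|r| = 0.136, which falls in the weak range.

weak negative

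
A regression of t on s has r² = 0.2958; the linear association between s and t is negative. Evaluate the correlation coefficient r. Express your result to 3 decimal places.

|r| = √0.2958 = 0.544
The association is negative, so r = −0.544.

-0.544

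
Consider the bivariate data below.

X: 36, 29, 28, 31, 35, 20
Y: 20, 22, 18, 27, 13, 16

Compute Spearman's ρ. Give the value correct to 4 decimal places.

Rank X: 6, 3, 2, 4, 5, 1
Rank Y: 4, 5, 3, 6, 1, 2
d = rank(X) − rank(Y): 2, -2, -1, -2, 4, -1; Σd² = 30
ρ = 1 − 6Σd² / [n(n²−1)] = 1 − 6×30 / (6×35) = 1 − 180/210 ≈ 0.1429

0.1429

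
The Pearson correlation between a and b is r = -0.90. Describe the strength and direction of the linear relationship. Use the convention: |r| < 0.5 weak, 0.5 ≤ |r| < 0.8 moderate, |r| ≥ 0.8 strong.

strong negative

r = -0.90 < 0 so the relationship is negative.
|r| = 0.90, which falls in the strong range.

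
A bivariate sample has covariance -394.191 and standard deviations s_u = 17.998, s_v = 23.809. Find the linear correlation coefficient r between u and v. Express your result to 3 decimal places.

r = Cov(u,v) / (s_u · s_v) = -394.191 / (17.998 × 23.809)
  = -394.191 / 428.5144 ≈ -0.920

-0.920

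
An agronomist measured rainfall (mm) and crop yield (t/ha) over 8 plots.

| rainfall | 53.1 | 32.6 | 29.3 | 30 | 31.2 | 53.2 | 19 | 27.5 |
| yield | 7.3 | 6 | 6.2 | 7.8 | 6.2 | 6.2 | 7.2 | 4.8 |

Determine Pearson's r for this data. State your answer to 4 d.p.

0.0987

n = 8, Σx = 275.9, Σy = 51.7, Σx² = 10561.79, Σy² = 340.33, Σxy = 1790.97
nΣxy − ΣxΣy = 14327.76 − 14264.03 = 63.73
nΣx² − (Σx)² = 84494.32 − 76120.81 = 8373.51; nΣy² − (Σy)² = 2722.64 − 2672.89 = 49.75
r = 63.73 / √(8373.51 × 49.75) = 63.73 / 645.4317 ≈ 0.0987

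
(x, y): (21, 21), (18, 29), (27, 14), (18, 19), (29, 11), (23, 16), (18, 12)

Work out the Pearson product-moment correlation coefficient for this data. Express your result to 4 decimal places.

-0.5757

n = 7, Σx = 154, Σy = 122, Σx² = 3512, Σy² = 2360, Σxy = 2586
nΣxy − ΣxΣy = 18102 − 18788 = -686
nΣx² − (Σx)² = 24584 − 23716 = 868; nΣy² − (Σy)² = 16520 − 14884 = 1636
r = -686 / √(868 × 1636) = -686 / 1191.6577 ≈ -0.5757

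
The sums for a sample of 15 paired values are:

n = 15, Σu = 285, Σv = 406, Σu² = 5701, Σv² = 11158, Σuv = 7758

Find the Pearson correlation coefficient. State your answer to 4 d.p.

r = (nΣuv − ΣuΣv) / √[(nΣu² − (Σu)²)(nΣv² − (Σv)²)]
Numerator: 15×7758 − 285×406 = 660
Denominator: √[(85515 − 81225)(167370 − 164836)] = √[4290 × 2534] = 3297.0987
r = 660 / 3297.0987 ≈ 0.2002

0.2002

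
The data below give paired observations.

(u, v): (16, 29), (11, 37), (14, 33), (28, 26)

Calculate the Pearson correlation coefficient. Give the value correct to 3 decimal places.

n = 4, Σu = 69, Σv = 125, Σu² = 1357, Σv² = 3975, Σuv = 2061
nΣuv − ΣuΣv = 8244 − 8625 = -381
nΣu² − (Σu)² = 5428 − 4761 = 667; nΣv² − (Σv)² = 15900 − 15625 = 275
r = -381 / √(667 × 275) = -381 / 428.2814 ≈ -0.890

-0.890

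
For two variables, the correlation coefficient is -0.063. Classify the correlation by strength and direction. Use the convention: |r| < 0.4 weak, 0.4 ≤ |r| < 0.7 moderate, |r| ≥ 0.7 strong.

weak negative

r = -0.063 < 0 so the relationship is negative.
|r| = 0.063, which falls in the weak range.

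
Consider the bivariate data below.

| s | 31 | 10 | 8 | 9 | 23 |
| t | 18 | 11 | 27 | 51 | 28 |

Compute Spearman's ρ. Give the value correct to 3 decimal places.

Rank s: 5, 3, 1, 2, 4
Rank t: 2, 1, 3, 5, 4
d = rank(s) − rank(t): 3, 2, -2, -3, 0; Σd² = 26
ρ = 1 − 6Σd² / [n(n²−1)] = 1 − 6×26 / (5×24) = 1 − 156/120 ≈ -0.300

-0.300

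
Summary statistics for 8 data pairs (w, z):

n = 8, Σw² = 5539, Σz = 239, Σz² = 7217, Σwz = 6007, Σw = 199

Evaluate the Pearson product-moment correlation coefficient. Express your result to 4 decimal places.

0.2908

r = (nΣwz − ΣwΣz) / √[(nΣw² − (Σw)²)(nΣz² − (Σz)²)]
Numerator: 8×6007 − 199×239 = 495
Denominator: √[(44312 − 39601)(57736 − 57121)] = √[4711 × 615] = 1702.1354
r = 495 / 1702.1354 ≈ 0.2908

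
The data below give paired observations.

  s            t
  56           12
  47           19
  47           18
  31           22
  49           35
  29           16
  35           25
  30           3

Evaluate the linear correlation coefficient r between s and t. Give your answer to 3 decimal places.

n = 8, Σs = 324, Σt = 150, Σs² = 13882, Σt² = 3428, Σst = 6237
nΣst − ΣsΣt = 49896 − 48600 = 1296
nΣs² − (Σs)² = 111056 − 104976 = 6080; nΣt² − (Σt)² = 27424 − 22500 = 4924
r = 1296 / √(6080 × 4924) = 1296 / 5471.5555 ≈ 0.237

0.237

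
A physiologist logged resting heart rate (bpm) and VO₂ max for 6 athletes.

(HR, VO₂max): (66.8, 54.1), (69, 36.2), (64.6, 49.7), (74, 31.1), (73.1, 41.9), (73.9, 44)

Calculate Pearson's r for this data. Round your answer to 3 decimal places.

-0.657

n = 6, Σx = 421.4, Σy = 257, Σx² = 29677.22, Σy² = 11366.16, Σxy = 17938.19
nΣxy − ΣxΣy = 107629.14 − 108299.8 = -670.66
nΣx² − (Σx)² = 178063.32 − 177577.96 = 485.36; nΣy² − (Σy)² = 68196.96 − 66049 = 2147.96
r = -670.66 / √(485.36 × 2147.96) = -670.66 / 1021.0455 ≈ -0.657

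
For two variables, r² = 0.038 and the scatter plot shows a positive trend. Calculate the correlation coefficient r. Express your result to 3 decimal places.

|r| = √0.038 = 0.195
The association is positive, so r = 0.195.

0.195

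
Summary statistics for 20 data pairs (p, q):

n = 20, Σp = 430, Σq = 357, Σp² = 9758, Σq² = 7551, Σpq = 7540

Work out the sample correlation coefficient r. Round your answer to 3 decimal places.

r = (nΣpq − ΣpΣq) / √[(nΣp² − (Σp)²)(nΣq² − (Σq)²)]
Numerator: 20×7540 − 430×357 = -2710
Denominator: √[(195160 − 184900)(151020 − 127449)] = √[10260 × 23571] = 15551.1562
r = -2710 / 15551.1562 ≈ -0.174

-0.174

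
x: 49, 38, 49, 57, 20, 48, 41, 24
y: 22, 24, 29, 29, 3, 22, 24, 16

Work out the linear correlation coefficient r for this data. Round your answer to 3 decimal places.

n = 8, Σx = 326, Σy = 169, Σx² = 14456, Σy² = 4067, Σxy = 7548
nΣxy − ΣxΣy = 60384 − 55094 = 5290
nΣx² − (Σx)² = 115648 − 106276 = 9372; nΣy² − (Σy)² = 32536 − 28561 = 3975
r = 5290 / √(9372 × 3975) = 5290 / 6103.5809 ≈ 0.867

0.867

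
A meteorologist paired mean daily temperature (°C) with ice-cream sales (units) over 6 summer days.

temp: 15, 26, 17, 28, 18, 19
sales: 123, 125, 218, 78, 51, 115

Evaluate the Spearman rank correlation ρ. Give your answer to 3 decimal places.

Rank temp: 1, 5, 2, 6, 3, 4
Rank sales: 4, 5, 6, 2, 1, 3
d = rank(temp) − rank(sales): -3, 0, -4, 4, 2, 1; Σd² = 46
ρ = 1 − 6Σd² / [n(n²−1)] = 1 − 6×46 / (6×35) = 1 − 276/210 ≈ -0.314

-0.314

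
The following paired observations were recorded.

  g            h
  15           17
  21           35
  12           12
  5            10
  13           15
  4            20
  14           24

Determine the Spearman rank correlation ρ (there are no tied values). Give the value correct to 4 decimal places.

Rank g: 6, 7, 3, 2, 4, 1, 5
Rank h: 4, 7, 2, 1, 3, 5, 6
d = rank(g) − rank(h): 2, 0, 1, 1, 1, -4, -1; Σd² = 24
ρ = 1 − 6Σd² / [n(n²−1)] = 1 − 6×24 / (7×48) = 1 − 144/336 ≈ 0.5714

0.5714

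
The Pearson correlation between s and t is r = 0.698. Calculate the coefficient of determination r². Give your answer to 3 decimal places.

r² = (0.698)² = 0.487

0.487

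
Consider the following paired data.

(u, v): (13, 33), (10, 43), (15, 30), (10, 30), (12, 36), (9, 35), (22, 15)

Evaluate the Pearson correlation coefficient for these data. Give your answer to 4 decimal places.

-0.8670

n = 7, Σu = 91, Σv = 222, Σu² = 1303, Σv² = 7484, Σuv = 2686
nΣuv − ΣuΣv = 18802 − 20202 = -1400
nΣu² − (Σu)² = 9121 − 8281 = 840; nΣv² − (Σv)² = 52388 − 49284 = 3104
r = -1400 / √(840 × 3104) = -1400 / 1614.7322 ≈ -0.8670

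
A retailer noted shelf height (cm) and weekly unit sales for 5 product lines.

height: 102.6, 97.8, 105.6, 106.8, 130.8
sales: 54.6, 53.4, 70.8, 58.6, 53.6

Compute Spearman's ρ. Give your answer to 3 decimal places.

0.300

Rank height: 2, 1, 3, 4, 5
Rank sales: 3, 1, 5, 4, 2
d = rank(height) − rank(sales): -1, 0, -2, 0, 3; Σd² = 14
ρ = 1 − 6Σd² / [n(n²−1)] = 1 − 6×14 / (5×24) = 1 − 84/120 ≈ 0.300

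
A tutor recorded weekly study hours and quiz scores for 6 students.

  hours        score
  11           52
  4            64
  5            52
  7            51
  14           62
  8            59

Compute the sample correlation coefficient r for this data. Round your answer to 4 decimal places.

0.0775

n = 6, Σx = 49, Σy = 340, Σx² = 471, Σy² = 19430, Σxy = 2785
nΣxy − ΣxΣy = 16710 − 16660 = 50
nΣx² − (Σx)² = 2826 − 2401 = 425; nΣy² − (Σy)² = 116580 − 115600 = 980
r = 50 / √(425 × 980) = 50 / 645.3681 ≈ 0.0775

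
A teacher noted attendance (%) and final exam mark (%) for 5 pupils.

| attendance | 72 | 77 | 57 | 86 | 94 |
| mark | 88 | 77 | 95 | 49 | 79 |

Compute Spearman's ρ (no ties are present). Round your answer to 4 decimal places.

Rank attendance: 2, 3, 1, 4, 5
Rank mark: 4, 2, 5, 1, 3
d = rank(attendance) − rank(mark): -2, 1, -4, 3, 2; Σd² = 34
ρ = 1 − 6Σd² / [n(n²−1)] = 1 − 6×34 / (5×24) = 1 − 204/120 ≈ -0.7000

-0.7000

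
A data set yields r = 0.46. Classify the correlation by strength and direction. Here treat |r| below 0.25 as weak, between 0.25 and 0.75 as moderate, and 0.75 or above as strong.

r = 0.46 > 0 so the relationship is positive.
|r| = 0.46, which falls in the moderate range.

moderate positive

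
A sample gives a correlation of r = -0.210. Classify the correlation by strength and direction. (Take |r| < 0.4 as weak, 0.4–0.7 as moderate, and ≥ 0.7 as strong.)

weak negative

r = -0.210 < 0 so the relationship is negative.
|r| = 0.210, which falls in the weak range.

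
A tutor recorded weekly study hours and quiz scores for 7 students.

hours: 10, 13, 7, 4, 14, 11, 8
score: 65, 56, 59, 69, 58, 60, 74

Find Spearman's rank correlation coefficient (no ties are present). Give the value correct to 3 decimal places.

-0.679

Rank hours: 4, 6, 2, 1, 7, 5, 3
Rank score: 5, 1, 3, 6, 2, 4, 7
d = rank(hours) − rank(score): -1, 5, -1, -5, 5, 1, -4; Σd² = 94
ρ = 1 − 6Σd² / [n(n²−1)] = 1 − 6×94 / (7×48) = 1 − 564/336 ≈ -0.679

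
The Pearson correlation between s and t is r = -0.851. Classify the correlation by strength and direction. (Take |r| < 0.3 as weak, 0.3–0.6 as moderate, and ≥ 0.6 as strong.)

r = -0.851 < 0 so the relationship is negative.
|r| = 0.851, which falls in the strong range.

strong negative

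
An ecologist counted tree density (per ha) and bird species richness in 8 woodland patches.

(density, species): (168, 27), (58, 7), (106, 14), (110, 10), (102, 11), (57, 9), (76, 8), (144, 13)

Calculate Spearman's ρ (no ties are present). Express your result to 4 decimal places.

Rank density: 8, 2, 5, 6, 4, 1, 3, 7
Rank species: 8, 1, 7, 4, 5, 3, 2, 6
d = rank(density) − rank(species): 0, 1, -2, 2, -1, -2, 1, 1; Σd² = 16
ρ = 1 − 6Σd² / [n(n²−1)] = 1 − 6×16 / (8×63) = 1 − 96/504 ≈ 0.8095

0.8095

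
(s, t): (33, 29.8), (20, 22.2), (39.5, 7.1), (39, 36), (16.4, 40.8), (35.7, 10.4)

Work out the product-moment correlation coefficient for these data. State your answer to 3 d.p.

-0.477

n = 6, Σs = 183.6, Σt = 146.3, Σs² = 6113.7, Σt² = 4500.09, Σst = 4152.25
nΣst − ΣsΣt = 24913.5 − 26860.68 = -1947.18
nΣs² − (Σs)² = 36682.2 − 33708.96 = 2973.24; nΣt² − (Σt)² = 27000.54 − 21403.69 = 5596.85
r = -1947.18 / √(2973.24 × 5596.85) = -1947.18 / 4079.3110 ≈ -0.477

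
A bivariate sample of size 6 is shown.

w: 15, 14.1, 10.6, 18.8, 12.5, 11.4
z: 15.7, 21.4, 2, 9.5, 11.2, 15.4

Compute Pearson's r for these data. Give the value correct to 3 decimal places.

0.202

n = 6, Σw = 82.4, Σz = 75.2, Σw² = 1175.82, Σz² = 1161.3, Σwz = 1052.6
nΣwz − ΣwΣz = 6315.6 − 6196.48 = 119.12
nΣw² − (Σw)² = 7054.92 − 6789.76 = 265.16; nΣz² − (Σz)² = 6967.8 − 5655.04 = 1312.76
r = 119.12 / √(265.16 × 1312.76) = 119.12 / 589.9927 ≈ 0.202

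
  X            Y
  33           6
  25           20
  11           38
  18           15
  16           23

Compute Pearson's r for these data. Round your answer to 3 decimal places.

-0.862

n = 5, ΣX = 103, ΣY = 102, ΣX² = 2415, ΣY² = 2634, ΣXY = 1754
nΣXY − ΣXΣY = 8770 − 10506 = -1736
nΣX² − (ΣX)² = 12075 − 10609 = 1466; nΣY² − (ΣY)² = 13170 − 10404 = 2766
r = -1736 / √(1466 × 2766) = -1736 / 2013.6921 ≈ -0.862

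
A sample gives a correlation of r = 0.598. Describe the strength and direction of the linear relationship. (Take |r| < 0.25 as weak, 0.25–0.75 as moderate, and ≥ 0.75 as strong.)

r = 0.598 > 0 so the relationship is positive.
|r| = 0.598, which falls in the moderate range.

moderate positive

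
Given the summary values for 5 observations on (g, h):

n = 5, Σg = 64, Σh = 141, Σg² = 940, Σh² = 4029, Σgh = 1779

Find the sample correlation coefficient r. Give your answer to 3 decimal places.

r = (nΣgh − ΣgΣh) / √[(nΣg² − (Σg)²)(nΣh² − (Σh)²)]
Numerator: 5×1779 − 64×141 = -129
Denominator: √[(4700 − 4096)(20145 − 19881)] = √[604 × 264] = 399.3194
r = -129 / 399.3194 ≈ -0.323

-0.323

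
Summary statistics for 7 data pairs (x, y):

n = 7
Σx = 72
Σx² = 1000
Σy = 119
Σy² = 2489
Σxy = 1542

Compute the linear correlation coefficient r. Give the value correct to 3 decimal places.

0.915

r = (nΣxy − ΣxΣy) / √[(nΣx² − (Σx)²)(nΣy² − (Σy)²)]
Numerator: 7×1542 − 72×119 = 2226
Denominator: √[(7000 − 5184)(17423 − 14161)] = √[1816 × 3262] = 2433.8841
r = 2226 / 2433.8841 ≈ 0.915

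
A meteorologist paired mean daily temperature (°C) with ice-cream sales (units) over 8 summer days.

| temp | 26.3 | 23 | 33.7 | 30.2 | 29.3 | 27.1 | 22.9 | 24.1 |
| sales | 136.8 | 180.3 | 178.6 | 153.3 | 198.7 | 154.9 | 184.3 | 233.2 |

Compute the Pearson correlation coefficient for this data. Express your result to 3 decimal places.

n = 8, Σx = 216.6, Σy = 1420.1, Σx² = 5966.54, Σy² = 258445.61, Σxy = 38253.51
nΣxy − ΣxΣy = 306028.08 − 307593.66 = -1565.58
nΣx² − (Σx)² = 47732.32 − 46915.56 = 816.76; nΣy² − (Σy)² = 2067564.88 − 2016684.01 = 50880.87
r = -1565.58 / √(816.76 × 50880.87) = -1565.58 / 6446.5075 ≈ -0.243

-0.243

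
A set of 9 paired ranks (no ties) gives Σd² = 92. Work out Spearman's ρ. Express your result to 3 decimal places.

0.233

ρ = 1 − 6Σd² / [n(n²−1)] = 1 − 6×92 / (9×80)
  = 1 − 552/720 = 1 − 0.7667 ≈ 0.233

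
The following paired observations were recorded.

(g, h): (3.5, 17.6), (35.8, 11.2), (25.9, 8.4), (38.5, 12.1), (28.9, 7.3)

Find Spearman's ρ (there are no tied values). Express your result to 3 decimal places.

-0.100

Rank g: 1, 4, 2, 5, 3
Rank h: 5, 3, 2, 4, 1
d = rank(g) − rank(h): -4, 1, 0, 1, 2; Σd² = 22
ρ = 1 − 6Σd² / [n(n²−1)] = 1 − 6×22 / (5×24) = 1 − 132/120 ≈ -0.100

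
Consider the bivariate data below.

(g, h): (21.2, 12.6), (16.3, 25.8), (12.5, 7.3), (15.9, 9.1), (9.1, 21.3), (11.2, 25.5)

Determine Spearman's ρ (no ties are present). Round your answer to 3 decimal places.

Rank g: 6, 5, 3, 4, 1, 2
Rank h: 3, 6, 1, 2, 4, 5
d = rank(g) − rank(h): 3, -1, 2, 2, -3, -3; Σd² = 36
ρ = 1 − 6Σd² / [n(n²−1)] = 1 − 6×36 / (6×35) = 1 − 216/210 ≈ -0.029

-0.029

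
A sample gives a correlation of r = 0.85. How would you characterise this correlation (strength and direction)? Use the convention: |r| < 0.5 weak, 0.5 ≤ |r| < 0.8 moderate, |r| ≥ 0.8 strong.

r = 0.85 > 0 so the relationship is positive.
|r| = 0.85, which falls in the strong range.

strong positive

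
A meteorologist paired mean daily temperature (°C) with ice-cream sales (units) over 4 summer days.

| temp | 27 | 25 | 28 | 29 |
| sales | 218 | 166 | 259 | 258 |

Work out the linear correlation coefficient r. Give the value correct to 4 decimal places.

n = 4, Σx = 109, Σy = 901, Σx² = 2979, Σy² = 208725, Σxy = 24770
nΣxy − ΣxΣy = 99080 − 98209 = 871
nΣx² − (Σx)² = 11916 − 11881 = 35; nΣy² − (Σy)² = 834900 − 811801 = 23099
r = 871 / √(35 × 23099) = 871 / 899.1468 ≈ 0.9687

0.9687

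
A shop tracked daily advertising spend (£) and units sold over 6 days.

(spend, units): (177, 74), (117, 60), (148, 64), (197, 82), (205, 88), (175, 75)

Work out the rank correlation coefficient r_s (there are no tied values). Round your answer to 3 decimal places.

Rank spend: 4, 1, 2, 5, 6, 3
Rank units: 3, 1, 2, 5, 6, 4
d = rank(spend) − rank(units): 1, 0, 0, 0, 0, -1; Σd² = 2
ρ = 1 − 6Σd² / [n(n²−1)] = 1 − 6×2 / (6×35) = 1 − 12/210 ≈ 0.943

0.943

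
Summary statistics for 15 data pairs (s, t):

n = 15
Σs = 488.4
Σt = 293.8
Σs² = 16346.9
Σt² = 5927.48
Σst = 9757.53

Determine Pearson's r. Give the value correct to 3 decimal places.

r = (nΣst − ΣsΣt) / √[(nΣs² − (Σs)²)(nΣt² − (Σt)²)]
Numerator: 15×9757.53 − 488.4×293.8 = 2871.03
Denominator: √[(245203.5 − 238534.56)(88912.2 − 86318.44)] = √[6668.94 × 2593.76] = 4159.0419
r = 2871.03 / 4159.0419 ≈ 0.690

0.690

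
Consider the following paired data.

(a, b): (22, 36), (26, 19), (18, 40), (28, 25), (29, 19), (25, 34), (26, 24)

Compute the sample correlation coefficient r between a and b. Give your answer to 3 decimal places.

-0.867

n = 7, Σa = 174, Σb = 197, Σa² = 4410, Σb² = 5975, Σab = 4731
nΣab − ΣaΣb = 33117 − 34278 = -1161
nΣa² − (Σa)² = 30870 − 30276 = 594; nΣb² − (Σb)² = 41825 − 38809 = 3016
r = -1161 / √(594 × 3016) = -1161 / 1338.4708 ≈ -0.867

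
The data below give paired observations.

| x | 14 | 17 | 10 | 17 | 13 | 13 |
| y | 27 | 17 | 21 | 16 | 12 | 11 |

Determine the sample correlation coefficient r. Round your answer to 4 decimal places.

n = 6, Σx = 84, Σy = 104, Σx² = 1212, Σy² = 1980, Σxy = 1448
nΣxy − ΣxΣy = 8688 − 8736 = -48
nΣx² − (Σx)² = 7272 − 7056 = 216; nΣy² − (Σy)² = 11880 − 10816 = 1064
r = -48 / √(216 × 1064) = -48 / 479.3996 ≈ -0.1001

-0.1001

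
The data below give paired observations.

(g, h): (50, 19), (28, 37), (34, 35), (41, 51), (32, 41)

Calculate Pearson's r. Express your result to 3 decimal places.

-0.477

n = 5, Σg = 185, Σh = 183, Σg² = 7145, Σh² = 7237, Σgh = 6579
nΣgh − ΣgΣh = 32895 − 33855 = -960
nΣg² − (Σg)² = 35725 − 34225 = 1500; nΣh² − (Σh)² = 36185 − 33489 = 2696
r = -960 / √(1500 × 2696) = -960 / 2010.9699 ≈ -0.477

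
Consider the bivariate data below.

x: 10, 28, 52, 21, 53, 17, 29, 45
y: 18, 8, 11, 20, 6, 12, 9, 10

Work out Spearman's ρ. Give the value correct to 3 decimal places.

-0.690

Rank x: 1, 4, 7, 3, 8, 2, 5, 6
Rank y: 7, 2, 5, 8, 1, 6, 3, 4
d = rank(x) − rank(y): -6, 2, 2, -5, 7, -4, 2, 2; Σd² = 142
ρ = 1 − 6Σd² / [n(n²−1)] = 1 − 6×142 / (8×63) = 1 − 852/504 ≈ -0.690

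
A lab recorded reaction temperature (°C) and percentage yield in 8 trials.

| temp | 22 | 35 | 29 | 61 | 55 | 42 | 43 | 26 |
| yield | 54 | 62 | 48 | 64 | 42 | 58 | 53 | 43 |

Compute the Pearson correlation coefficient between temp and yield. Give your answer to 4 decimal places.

n = 8, Σx = 313, Σy = 424, Σx² = 13585, Σy² = 22946, Σxy = 16797
nΣxy − ΣxΣy = 134376 − 132712 = 1664
nΣx² − (Σx)² = 108680 − 97969 = 10711; nΣy² − (Σy)² = 183568 − 179776 = 3792
r = 1664 / √(10711 × 3792) = 1664 / 6373.0771 ≈ 0.2611

0.2611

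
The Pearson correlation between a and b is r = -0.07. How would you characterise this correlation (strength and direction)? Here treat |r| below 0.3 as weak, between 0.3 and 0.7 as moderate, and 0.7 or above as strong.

weak negative

r = -0.07 < 0 so the relationship is negative.
|r| = 0.07, which falls in the weak range.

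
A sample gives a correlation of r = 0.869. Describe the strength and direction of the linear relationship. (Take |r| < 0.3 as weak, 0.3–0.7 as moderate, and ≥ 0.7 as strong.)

strong positive

r = 0.869 > 0 so the relationship is positive.
|r| = 0.869, which falls in the strong range.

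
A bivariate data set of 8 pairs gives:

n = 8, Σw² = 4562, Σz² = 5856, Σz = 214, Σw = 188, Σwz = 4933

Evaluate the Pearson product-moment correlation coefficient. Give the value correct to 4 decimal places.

-0.6976

r = (nΣwz − ΣwΣz) / √[(nΣw² − (Σw)²)(nΣz² − (Σz)²)]
Numerator: 8×4933 − 188×214 = -768
Denominator: √[(36496 − 35344)(46848 − 45796)] = √[1152 × 1052] = 1100.8651
r = -768 / 1100.8651 ≈ -0.6976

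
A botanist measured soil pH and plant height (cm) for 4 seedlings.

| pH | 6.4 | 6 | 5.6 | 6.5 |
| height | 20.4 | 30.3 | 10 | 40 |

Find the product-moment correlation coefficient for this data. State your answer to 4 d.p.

0.7271

n = 4, Σx = 24.5, Σy = 100.7, Σx² = 150.57, Σy² = 3034.25, Σxy = 628.36
nΣxy − ΣxΣy = 2513.44 − 2467.15 = 46.29
nΣx² − (Σx)² = 602.28 − 600.25 = 2.03; nΣy² − (Σy)² = 12137 − 10140.49 = 1996.51
r = 46.29 / √(2.03 × 1996.51) = 46.29 / 63.6625 ≈ 0.7271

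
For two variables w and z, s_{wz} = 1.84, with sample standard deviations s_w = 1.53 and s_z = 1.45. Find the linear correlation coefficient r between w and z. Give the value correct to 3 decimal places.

0.829

r = Cov(w,z) / (s_w · s_z) = 1.84 / (1.53 × 1.45)
  = 1.84 / 2.2185 ≈ 0.829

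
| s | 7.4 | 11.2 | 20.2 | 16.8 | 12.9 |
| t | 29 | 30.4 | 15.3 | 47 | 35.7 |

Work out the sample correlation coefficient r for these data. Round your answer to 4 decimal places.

n = 5, Σs = 68.5, Σt = 157.4, Σs² = 1036.89, Σt² = 5482.74, Σst = 2114.27
nΣst − ΣsΣt = 10571.35 − 10781.9 = -210.55
nΣs² − (Σs)² = 5184.45 − 4692.25 = 492.2; nΣt² − (Σt)² = 27413.7 − 24774.76 = 2638.94
r = -210.55 / √(492.2 × 2638.94) = -210.55 / 1139.6869 ≈ -0.1847

-0.1847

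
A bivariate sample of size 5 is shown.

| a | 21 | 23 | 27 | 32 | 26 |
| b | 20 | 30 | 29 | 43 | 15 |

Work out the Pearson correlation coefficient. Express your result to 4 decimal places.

0.6884

n = 5, Σa = 129, Σb = 137, Σa² = 3399, Σb² = 4215, Σab = 3659
nΣab − ΣaΣb = 18295 − 17673 = 622
nΣa² − (Σa)² = 16995 − 16641 = 354; nΣb² − (Σb)² = 21075 − 18769 = 2306
r = 622 / √(354 × 2306) = 622 / 903.5065 ≈ 0.6884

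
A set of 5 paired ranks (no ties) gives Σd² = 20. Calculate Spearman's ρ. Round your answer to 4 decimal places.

0.0000

ρ = 1 − 6Σd² / [n(n²−1)] = 1 − 6×20 / (5×24)
  = 1 − 120/120 = 1 − 1.00000 ≈ 0.0000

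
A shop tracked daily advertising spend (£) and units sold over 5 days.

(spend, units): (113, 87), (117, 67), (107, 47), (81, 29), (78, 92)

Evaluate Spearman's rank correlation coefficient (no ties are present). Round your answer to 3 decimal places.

Rank spend: 4, 5, 3, 2, 1
Rank units: 4, 3, 2, 1, 5
d = rank(spend) − rank(units): 0, 2, 1, 1, -4; Σd² = 22
ρ = 1 − 6Σd² / [n(n²−1)] = 1 − 6×22 / (5×24) = 1 − 132/120 ≈ -0.100

-0.100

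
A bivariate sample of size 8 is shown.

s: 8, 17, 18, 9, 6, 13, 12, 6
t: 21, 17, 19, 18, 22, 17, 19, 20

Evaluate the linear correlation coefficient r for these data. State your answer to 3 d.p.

-0.679

n = 8, Σs = 89, Σt = 153, Σs² = 1143, Σt² = 2949, Σst = 1662
nΣst − ΣsΣt = 13296 − 13617 = -321
nΣs² − (Σs)² = 9144 − 7921 = 1223; nΣt² − (Σt)² = 23592 − 23409 = 183
r = -321 / √(1223 × 183) = -321 / 473.0846 ≈ -0.679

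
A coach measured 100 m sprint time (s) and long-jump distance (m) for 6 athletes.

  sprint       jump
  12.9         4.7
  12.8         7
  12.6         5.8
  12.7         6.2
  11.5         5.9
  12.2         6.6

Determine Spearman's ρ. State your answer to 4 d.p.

-0.1429

Rank sprint: 6, 5, 3, 4, 1, 2
Rank jump: 1, 6, 2, 4, 3, 5
d = rank(sprint) − rank(jump): 5, -1, 1, 0, -2, -3; Σd² = 40
ρ = 1 − 6Σd² / [n(n²−1)] = 1 − 6×40 / (6×35) = 1 − 240/210 ≈ -0.1429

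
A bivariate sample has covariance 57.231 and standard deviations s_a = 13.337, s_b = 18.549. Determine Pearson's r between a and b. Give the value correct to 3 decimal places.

r = Cov(a,b) / (s_a · s_b) = 57.231 / (13.337 × 18.549)
  = 57.231 / 247.3880 ≈ 0.231

0.231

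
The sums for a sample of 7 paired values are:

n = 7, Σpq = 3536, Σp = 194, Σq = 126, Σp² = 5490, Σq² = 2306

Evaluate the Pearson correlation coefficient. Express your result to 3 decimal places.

0.670

r = (nΣpq − ΣpΣq) / √[(nΣp² − (Σp)²)(nΣq² − (Σq)²)]
Numerator: 7×3536 − 194×126 = 308
Denominator: √[(38430 − 37636)(16142 − 15876)] = √[794 × 266] = 459.5694
r = 308 / 459.5694 ≈ 0.670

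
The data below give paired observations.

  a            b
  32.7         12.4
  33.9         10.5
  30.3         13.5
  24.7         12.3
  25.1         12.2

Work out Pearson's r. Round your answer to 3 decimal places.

n = 5, Σa = 146.7, Σb = 60.9, Σa² = 4376.69, Σb² = 746.39, Σab = 1780.51
nΣab − ΣaΣb = 8902.55 − 8934.03 = -31.48
nΣa² − (Σa)² = 21883.45 − 21520.89 = 362.56; nΣb² − (Σb)² = 3731.95 − 3708.81 = 23.14
r = -31.48 / √(362.56 × 23.14) = -31.48 / 91.5950 ≈ -0.344

-0.344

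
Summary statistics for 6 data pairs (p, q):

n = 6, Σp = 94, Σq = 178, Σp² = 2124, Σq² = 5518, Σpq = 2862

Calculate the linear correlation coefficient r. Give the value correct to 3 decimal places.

0.187

r = (nΣpq − ΣpΣq) / √[(nΣp² − (Σp)²)(nΣq² − (Σq)²)]
Numerator: 6×2862 − 94×178 = 440
Denominator: √[(12744 − 8836)(33108 − 31684)] = √[3908 × 1424] = 2359.0235
r = 440 / 2359.0235 ≈ 0.187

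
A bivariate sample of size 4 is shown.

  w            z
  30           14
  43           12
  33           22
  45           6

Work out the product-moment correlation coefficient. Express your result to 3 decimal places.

n = 4, Σw = 151, Σz = 54, Σw² = 5863, Σz² = 860, Σwz = 1932
nΣwz − ΣwΣz = 7728 − 8154 = -426
nΣw² − (Σw)² = 23452 − 22801 = 651; nΣz² − (Σz)² = 3440 − 2916 = 524
r = -426 / √(651 × 524) = -426 / 584.0582 ≈ -0.729

-0.729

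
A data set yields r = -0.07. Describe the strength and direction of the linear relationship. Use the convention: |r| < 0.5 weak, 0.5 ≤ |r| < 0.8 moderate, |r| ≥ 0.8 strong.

weak negative

r = -0.07 < 0 so the relationship is negative.
|r| = 0.07, which falls in the weak range.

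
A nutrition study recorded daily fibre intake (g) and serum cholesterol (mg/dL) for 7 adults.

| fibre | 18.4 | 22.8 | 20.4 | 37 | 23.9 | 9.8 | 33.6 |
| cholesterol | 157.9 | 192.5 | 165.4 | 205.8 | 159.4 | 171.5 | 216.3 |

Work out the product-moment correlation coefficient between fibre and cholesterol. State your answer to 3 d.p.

0.747

n = 7, Σx = 165.9, Σy = 1268.8, Σx² = 4439.77, Σy² = 233305.76, Σxy = 31041.16
nΣxy − ΣxΣy = 217288.12 − 210493.92 = 6794.2
nΣx² − (Σx)² = 31078.39 − 27522.81 = 3555.58; nΣy² − (Σy)² = 1633140.32 − 1609853.44 = 23286.88
r = 6794.2 / √(3555.58 × 23286.88) = 6794.2 / 9099.3607 ≈ 0.747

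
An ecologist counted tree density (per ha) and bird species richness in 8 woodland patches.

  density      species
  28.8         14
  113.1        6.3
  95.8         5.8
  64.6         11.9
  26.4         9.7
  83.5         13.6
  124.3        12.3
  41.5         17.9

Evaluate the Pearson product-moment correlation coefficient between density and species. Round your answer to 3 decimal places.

n = 8, Σx = 578, Σy = 91.5, Σx² = 51813.8, Σy² = 1161.69, Σxy = 6103.53
nΣxy − ΣxΣy = 48828.24 − 52887 = -4058.76
nΣx² − (Σx)² = 414510.4 − 334084 = 80426.4; nΣy² − (Σy)² = 9293.52 − 8372.25 = 921.27
r = -4058.76 / √(80426.4 × 921.27) = -4058.76 / 8607.8121 ≈ -0.472

-0.472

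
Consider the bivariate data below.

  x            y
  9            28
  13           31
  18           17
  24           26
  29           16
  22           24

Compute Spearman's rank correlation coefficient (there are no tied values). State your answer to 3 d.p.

Rank x: 1, 2, 3, 5, 6, 4
Rank y: 5, 6, 2, 4, 1, 3
d = rank(x) − rank(y): -4, -4, 1, 1, 5, 1; Σd² = 60
ρ = 1 − 6Σd² / [n(n²−1)] = 1 − 6×60 / (6×35) = 1 − 360/210 ≈ -0.714

-0.714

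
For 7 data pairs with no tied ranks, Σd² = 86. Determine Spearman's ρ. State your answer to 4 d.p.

-0.5357

ρ = 1 − 6Σd² / [n(n²−1)] = 1 − 6×86 / (7×48)
  = 1 − 516/336 = 1 − 1.53571 ≈ -0.5357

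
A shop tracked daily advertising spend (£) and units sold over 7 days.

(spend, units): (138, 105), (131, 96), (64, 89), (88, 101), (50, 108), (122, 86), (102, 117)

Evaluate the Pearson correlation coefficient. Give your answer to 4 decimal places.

-0.1010

n = 7, Σx = 695, Σy = 702, Σx² = 75833, Σy² = 71112, Σxy = 69476
nΣxy − ΣxΣy = 486332 − 487890 = -1558
nΣx² − (Σx)² = 530831 − 483025 = 47806; nΣy² − (Σy)² = 497784 − 492804 = 4980
r = -1558 / √(47806 × 4980) = -1558 / 15429.6429 ≈ -0.1010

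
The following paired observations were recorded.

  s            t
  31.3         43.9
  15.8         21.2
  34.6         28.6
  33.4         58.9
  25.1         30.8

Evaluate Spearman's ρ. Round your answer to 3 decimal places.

Rank s: 3, 1, 5, 4, 2
Rank t: 4, 1, 2, 5, 3
d = rank(s) − rank(t): -1, 0, 3, -1, -1; Σd² = 12
ρ = 1 − 6Σd² / [n(n²−1)] = 1 − 6×12 / (5×24) = 1 − 72/120 ≈ 0.400

0.400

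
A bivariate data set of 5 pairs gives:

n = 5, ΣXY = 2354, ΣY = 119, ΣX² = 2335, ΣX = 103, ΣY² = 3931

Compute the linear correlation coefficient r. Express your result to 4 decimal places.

r = (nΣXY − ΣXΣY) / √[(nΣX² − (ΣX)²)(nΣY² − (ΣY)²)]
Numerator: 5×2354 − 103×119 = -487
Denominator: √[(11675 − 10609)(19655 − 14161)] = √[1066 × 5494] = 2420.0421
r = -487 / 2420.0421 ≈ -0.2012

-0.2012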